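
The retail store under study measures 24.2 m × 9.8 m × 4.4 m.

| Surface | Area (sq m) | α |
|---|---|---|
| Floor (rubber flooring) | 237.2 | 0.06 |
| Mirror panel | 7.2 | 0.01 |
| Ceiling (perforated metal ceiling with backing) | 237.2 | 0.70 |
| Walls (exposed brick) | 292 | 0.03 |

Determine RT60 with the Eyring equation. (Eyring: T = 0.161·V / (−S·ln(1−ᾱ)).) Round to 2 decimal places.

0.77 sec

Total surface area S = 237.2 + 7.2 + 237.2 + 292 = 773.6 sq m.
Absorption A = 237.2·0.06 + 7.2·0.01 + 237.2·0.70 + 292·0.03 = 189.104 sabins.
Mean coefficient ᾱ = A/S = 0.2444.
−S·ln(1−ᾱ) = −773.6 × ln(1 − 0.2444) = 216.796.
V = 24.2 × 9.8 × 4.4 = 1043.504 m³.
RT60 = 0.161 × 1043.504 / 216.796 = 0.77 s.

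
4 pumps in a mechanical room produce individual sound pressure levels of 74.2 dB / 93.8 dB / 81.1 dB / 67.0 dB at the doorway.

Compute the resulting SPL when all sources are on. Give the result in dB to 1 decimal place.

Converting to relative power and adding: 10^(74.2/10) + 10^(93.8/10) + 10^(81.1/10) + 10^(67.0/10) = 2.559e+09.
Combined level = 10 log₁₀(2.559e+09) = 94.1 dB.

94.1 dB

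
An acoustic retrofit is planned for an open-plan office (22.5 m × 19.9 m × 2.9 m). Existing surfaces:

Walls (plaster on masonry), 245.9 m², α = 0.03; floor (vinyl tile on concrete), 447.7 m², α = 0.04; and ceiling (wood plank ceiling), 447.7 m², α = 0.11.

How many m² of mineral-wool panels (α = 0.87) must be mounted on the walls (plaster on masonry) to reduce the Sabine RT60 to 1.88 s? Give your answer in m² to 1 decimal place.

43.7

Total absorption A₁ = 245.9*0.03 + 447.7*0.04 + 447.7*0.11
  = 7.377 + 17.908 + 49.247 = 74.532 m² sabins.
Required A₂ = 0.161·1298.475/1.88 = 111.199 sabins.
ΔA needed = 111.199 − 74.532 = 36.667 sabins.
Each m² of panel replacing the walls (plaster on masonry) adds (0.87 − 0.03) = 0.84 sabins.
Area = ΔA/Δα = 36.667/0.84 = 43.7 m².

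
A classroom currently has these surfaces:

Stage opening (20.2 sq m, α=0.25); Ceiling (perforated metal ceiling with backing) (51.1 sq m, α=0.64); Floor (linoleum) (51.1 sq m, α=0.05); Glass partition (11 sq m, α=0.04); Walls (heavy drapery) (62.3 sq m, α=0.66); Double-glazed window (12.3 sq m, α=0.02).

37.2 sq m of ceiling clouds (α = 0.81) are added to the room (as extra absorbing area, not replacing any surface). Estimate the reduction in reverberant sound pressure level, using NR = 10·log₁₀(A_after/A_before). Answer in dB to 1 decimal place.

1.4 dB

Total absorption A_before = 20.2×0.25 + 51.1×0.64 + 51.1×0.05 + 11×0.04 + 62.3×0.66 + 12.3×0.02
  = 5.050 + 32.704 + 2.555 + 0.440 + 41.118 + 0.246 = 82.113 sq m sabins.
Added absorption = 37.2 × 0.81 = 30.132 sabins.
A_after = 82.113 + 30.132 = 112.245 sabins.
Reduction = 10 log₁₀(A_after/A_before) = 10 log₁₀(1.3670) = 1.4 dB.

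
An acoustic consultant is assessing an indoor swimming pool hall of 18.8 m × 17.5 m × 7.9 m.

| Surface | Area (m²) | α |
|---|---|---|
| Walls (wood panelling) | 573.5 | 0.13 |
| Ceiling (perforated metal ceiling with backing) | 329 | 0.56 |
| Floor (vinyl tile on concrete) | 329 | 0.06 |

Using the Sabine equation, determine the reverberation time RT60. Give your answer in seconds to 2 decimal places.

Summing Sᵢαᵢ: 74.555 + 184.240 + 19.740 → A = 278.535 sabins.
V = 18.8·17.5·7.9 = 2599.1 m³.
RT60 = 0.161 · V / A = 0.161 × 2599.1 / 278.535 = 1.50 s.

1.50 seconds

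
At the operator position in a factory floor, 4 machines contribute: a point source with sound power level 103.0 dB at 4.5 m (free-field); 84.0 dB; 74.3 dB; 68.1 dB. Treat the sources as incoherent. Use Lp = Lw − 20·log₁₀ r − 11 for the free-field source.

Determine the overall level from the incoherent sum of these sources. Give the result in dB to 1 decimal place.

Source at 4.5 m: Lp = 103.0 − 20·log₁₀(4.5) − 11 = 78.9 dB.
Converting to relative power and adding: 10^(78.9/10) + 10^(84.0/10) + 10^(74.3/10) + 10^(68.1/10) = 3.622e+08.
Combined level = 10 log₁₀(3.622e+08) = 85.6 dB.

85.6 dB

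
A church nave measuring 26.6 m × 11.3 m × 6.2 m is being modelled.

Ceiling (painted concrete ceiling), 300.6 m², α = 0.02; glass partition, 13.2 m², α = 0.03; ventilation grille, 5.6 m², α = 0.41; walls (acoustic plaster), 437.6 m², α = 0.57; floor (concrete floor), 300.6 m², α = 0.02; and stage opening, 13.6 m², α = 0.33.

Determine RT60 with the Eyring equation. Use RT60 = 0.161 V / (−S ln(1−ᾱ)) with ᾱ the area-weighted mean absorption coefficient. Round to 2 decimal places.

S = Σ Sᵢ = 1071.2 m².
Σ(Sᵢαᵢ) = 300.6×0.02 + 13.2×0.03 + 5.6×0.41 + 437.6×0.57 + 300.6×0.02 + 13.6×0.33 = 268.636.
Mean coefficient ᾱ = A/S = 0.2508.
−S·ln(1−ᾱ) = −1071.2 × ln(1 − 0.2508) = 309.308.
V = 26.6 × 11.3 × 6.2 = 1863.596 m³.
RT60 = 0.161 × 1863.596 / 309.308 = 0.97 s.

0.97 sec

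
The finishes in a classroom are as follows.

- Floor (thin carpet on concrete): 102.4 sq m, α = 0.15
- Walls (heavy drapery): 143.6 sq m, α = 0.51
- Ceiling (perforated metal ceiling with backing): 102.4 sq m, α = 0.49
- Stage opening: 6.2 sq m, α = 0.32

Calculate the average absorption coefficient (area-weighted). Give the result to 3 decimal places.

0.397

Total surface area S = 354.6 sq m.
Σ(Sᵢαᵢ) = 102.4×0.15 + 143.6×0.51 + 102.4×0.49 + 6.2×0.32 = 140.756.
ᾱ = A/S = 0.397.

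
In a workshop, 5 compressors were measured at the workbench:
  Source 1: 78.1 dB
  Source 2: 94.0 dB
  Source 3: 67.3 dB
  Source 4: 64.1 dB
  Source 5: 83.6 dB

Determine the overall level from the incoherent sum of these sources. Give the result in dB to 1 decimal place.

94.5 dB

Sum in the linear (power) domain: Σ 10^(Lᵢ/10) = 10^(78.1/10) + 10^(94.0/10) + 10^(67.3/10) + 10^(64.1/10) + 10^(83.6/10) = 2.813e+09.
L_total = 10·log₁₀(2.813e+09) = 94.5 dB.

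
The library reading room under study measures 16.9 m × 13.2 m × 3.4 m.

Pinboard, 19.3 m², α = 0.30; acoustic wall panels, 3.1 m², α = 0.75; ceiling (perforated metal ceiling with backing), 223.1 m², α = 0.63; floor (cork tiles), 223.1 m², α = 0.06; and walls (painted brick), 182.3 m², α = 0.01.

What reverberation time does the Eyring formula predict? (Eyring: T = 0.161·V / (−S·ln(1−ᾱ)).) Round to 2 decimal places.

0.65 s

S = Σ Sᵢ = 650.9 m².
Σ(Sᵢαᵢ) = 19.3·0.30 + 3.1·0.75 + 223.1·0.63 + 223.1·0.06 + 182.3·0.01 = 163.877.
ᾱ = 163.877 / 650.9 = 0.2518.
−S·ln(1−ᾱ) = −650.9 × ln(1 − 0.2518) = 188.816.
V = 16.9 × 13.2 × 3.4 = 758.472 m³.
RT60 = 0.161 × 758.472 / 188.816 = 0.65 s.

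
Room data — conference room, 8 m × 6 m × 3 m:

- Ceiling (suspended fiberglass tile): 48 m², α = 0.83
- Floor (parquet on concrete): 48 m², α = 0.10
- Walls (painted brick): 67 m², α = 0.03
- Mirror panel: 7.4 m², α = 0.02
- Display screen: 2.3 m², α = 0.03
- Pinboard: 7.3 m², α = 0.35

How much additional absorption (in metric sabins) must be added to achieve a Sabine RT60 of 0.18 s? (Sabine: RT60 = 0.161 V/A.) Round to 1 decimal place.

79.4 sabins

Equivalent absorption area: A₁ = 48×0.83 + 48×0.10 + 67×0.03 + 7.4×0.02 + 2.3×0.03 + 7.3×0.35 = 49.422 m².
Target A₂ = 0.161·144/0.18 = 128.800 sabins (V = 144 m³).
Additional absorption ΔA = 128.800 − 49.422 = 79.4 sabins.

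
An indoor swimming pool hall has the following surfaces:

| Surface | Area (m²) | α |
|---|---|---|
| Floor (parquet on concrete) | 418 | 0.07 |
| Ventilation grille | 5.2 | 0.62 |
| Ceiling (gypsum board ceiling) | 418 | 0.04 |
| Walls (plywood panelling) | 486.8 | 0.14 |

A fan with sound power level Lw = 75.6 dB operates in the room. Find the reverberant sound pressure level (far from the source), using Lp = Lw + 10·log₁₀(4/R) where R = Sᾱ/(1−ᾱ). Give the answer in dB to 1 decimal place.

60.5 dB

Σ(Sᵢαᵢ) = 418×0.07 + 5.2×0.62 + 418×0.04 + 486.8×0.14 = 117.356; total area S = 1328.0 m².
ᾱ = 117.356/1328.0 = 0.0884; R = Sᾱ/(1−ᾱ) = 117.356/(1−0.0884) = 128.736 m².
Lp = Lw + 10 log₁₀(4/R) = 75.6 -15.08 = 60.5 dB.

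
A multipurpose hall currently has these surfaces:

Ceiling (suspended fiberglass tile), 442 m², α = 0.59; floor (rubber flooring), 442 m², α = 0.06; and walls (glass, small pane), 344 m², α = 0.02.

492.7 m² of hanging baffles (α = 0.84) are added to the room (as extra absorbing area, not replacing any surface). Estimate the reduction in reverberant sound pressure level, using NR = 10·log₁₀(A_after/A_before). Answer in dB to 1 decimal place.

Total absorption A_before = 442×0.59 + 442×0.06 + 344×0.02
  = 260.780 + 26.520 + 6.880 = 294.180 m² sabins.
Added absorption = 492.7 × 0.84 = 413.868 sabins.
New total A_after = 708.048 sabins.
Reduction = 10 log₁₀(A_after/A_before) = 10 log₁₀(2.4069) = 3.8 dB.

3.8 dB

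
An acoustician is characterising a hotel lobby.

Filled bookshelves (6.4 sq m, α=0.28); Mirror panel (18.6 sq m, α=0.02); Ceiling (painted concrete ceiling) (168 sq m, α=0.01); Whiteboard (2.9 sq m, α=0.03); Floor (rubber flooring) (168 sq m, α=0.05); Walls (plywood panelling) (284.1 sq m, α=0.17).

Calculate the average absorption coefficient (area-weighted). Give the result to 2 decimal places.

0.09

Total surface area S = 648.0 sq m.
Σ(Sᵢαᵢ) = 6.4·0.28 + 18.6·0.02 + 168·0.01 + 2.9·0.03 + 168·0.05 + 284.1·0.17 = 60.628.
ᾱ = A/S = 0.09.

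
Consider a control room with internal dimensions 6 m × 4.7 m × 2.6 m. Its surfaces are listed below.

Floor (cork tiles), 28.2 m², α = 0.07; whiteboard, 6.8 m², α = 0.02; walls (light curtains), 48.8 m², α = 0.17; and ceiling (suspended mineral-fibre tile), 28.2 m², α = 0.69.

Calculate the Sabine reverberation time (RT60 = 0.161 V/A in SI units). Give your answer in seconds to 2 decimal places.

0.40 sec

Total absorption A = 28.2*0.07 + 6.8*0.02 + 48.8*0.17 + 28.2*0.69
  = 1.974 + 0.136 + 8.296 + 19.458 = 29.864 m² sabins.
V = 6·4.7·2.6 = 73.32 m³.
T = 0.161 V/A = 0.161·73.32/29.864 = 0.40 s.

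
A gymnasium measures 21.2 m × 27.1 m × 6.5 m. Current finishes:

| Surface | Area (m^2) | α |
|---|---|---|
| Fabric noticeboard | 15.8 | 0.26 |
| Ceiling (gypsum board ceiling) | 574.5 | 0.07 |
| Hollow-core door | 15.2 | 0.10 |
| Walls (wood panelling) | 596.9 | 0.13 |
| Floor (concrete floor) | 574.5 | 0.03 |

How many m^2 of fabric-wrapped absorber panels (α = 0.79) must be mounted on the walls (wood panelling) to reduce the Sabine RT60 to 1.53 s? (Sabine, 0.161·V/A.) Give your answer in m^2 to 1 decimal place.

382.3

Summing Sᵢαᵢ: 4.108 + 40.215 + 1.520 + 77.597 + 17.235 → A₁ = 140.675 sabins.
Required A₂ = 0.161·3734.38/1.53 = 392.964 sabins.
Absorption to add: 392.964 − 140.675 = 252.289 sabins.
Each m^2 of panel replacing the walls (wood panelling) adds (0.79 − 0.13) = 0.66 sabins.
Area = ΔA/Δα = 252.289/0.66 = 382.3 m^2.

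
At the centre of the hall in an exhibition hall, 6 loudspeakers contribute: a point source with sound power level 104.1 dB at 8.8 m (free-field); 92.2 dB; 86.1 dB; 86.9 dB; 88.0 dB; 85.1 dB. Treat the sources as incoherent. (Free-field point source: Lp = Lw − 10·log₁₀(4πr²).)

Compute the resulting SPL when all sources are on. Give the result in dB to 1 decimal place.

95.5 dB

Source at 8.8 m: Lp = 104.1 − 10·log₁₀(4π·8.8²) = 104.1 − 10·log₁₀(973.140) = 74.2 dB.
Sum in the linear (power) domain: Σ 10^(Lᵢ/10) = 10^(74.2/10) + 10^(92.2/10) + 10^(86.1/10) + 10^(86.9/10) + 10^(88.0/10) + 10^(85.1/10) = 3.538e+09.
L_total = 10·log₁₀(3.538e+09) = 95.5 dB.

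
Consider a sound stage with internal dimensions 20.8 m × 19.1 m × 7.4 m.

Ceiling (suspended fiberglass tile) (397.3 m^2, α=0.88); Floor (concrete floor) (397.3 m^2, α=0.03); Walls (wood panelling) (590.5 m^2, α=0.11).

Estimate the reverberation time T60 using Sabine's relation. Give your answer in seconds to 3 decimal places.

Total absorption A = 397.3×0.88 + 397.3×0.03 + 590.5×0.11
  = 349.624 + 11.919 + 64.955 = 426.498 m^2 sabins.
V = 20.8·19.1·7.4 = 2939.872 m³.
RT60 = 0.161 · V / A = 0.161 × 2939.872 / 426.498 = 1.110 s.

1.110 seconds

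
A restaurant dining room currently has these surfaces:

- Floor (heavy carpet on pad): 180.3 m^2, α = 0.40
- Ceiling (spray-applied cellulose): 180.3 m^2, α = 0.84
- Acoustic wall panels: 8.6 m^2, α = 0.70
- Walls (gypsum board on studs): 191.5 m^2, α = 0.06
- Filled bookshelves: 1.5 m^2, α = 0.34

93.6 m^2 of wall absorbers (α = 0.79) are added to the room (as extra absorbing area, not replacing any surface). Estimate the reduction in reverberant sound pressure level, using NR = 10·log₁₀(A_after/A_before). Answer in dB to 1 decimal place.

1.2 dB

Total absorption A_before = 180.3·0.40 + 180.3·0.84 + 8.6·0.70 + 191.5·0.06 + 1.5·0.34
  = 72.120 + 151.452 + 6.020 + 11.490 + 0.510 = 241.592 m^2 sabins.
Added absorption = 93.6 × 0.79 = 73.944 sabins.
A_after = 241.592 + 73.944 = 315.536 sabins.
Reduction = 10 log₁₀(A_after/A_before) = 10 log₁₀(1.3061) = 1.2 dB.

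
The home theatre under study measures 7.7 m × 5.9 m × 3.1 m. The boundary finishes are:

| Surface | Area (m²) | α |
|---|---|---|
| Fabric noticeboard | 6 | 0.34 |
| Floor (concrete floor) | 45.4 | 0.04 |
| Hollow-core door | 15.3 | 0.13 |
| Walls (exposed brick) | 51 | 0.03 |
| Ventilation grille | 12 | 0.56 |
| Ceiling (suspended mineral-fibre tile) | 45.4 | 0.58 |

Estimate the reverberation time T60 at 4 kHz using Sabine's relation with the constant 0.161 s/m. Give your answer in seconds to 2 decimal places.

0.56 sec

Summing Sᵢαᵢ: 2.040 + 1.816 + 1.989 + 1.530 + 6.720 + 26.332 → A = 40.427 sabins.
V = 7.7·5.9·3.1 = 140.833 m³.
Sabine: RT60 = 0.161 × 140.833 / 40.427 = 0.56 s.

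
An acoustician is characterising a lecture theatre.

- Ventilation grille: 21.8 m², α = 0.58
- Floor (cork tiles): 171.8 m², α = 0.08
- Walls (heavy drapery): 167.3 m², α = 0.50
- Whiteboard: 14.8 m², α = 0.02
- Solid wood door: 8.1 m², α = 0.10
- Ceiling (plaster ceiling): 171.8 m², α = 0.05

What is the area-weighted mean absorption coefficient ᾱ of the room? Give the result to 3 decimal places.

Total surface area S = 555.6 m².
Weighted sum Σ Sα = 119.734.
ᾱ = 119.734 / 555.6 = 0.216.

0.216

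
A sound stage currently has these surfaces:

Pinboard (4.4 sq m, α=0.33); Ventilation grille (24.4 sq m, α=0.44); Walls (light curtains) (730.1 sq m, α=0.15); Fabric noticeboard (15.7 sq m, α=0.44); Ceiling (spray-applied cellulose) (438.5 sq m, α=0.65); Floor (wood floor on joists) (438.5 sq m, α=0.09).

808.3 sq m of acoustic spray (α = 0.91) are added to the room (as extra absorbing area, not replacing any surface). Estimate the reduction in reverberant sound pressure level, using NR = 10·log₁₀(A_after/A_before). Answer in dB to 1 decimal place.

4.2 dB

Equivalent absorption area: A_before = 4.4·0.33 + 24.4·0.44 + 730.1·0.15 + 15.7·0.44 + 438.5·0.65 + 438.5·0.09 = 453.101 sq m.
Treatment contributes 808.3·0.91 = 735.553 sabins.
New total A_after = 1188.654 sabins.
NR = 10·log₁₀(1188.654/453.101) = 4.2 dB.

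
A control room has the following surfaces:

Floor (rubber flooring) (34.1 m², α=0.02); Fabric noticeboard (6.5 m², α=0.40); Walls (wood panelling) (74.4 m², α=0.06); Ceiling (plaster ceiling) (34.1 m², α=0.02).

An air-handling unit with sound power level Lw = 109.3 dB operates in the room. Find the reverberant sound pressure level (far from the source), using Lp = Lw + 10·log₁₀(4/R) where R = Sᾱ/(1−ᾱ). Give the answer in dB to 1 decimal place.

105.8 dB

Σ(Sᵢαᵢ) = 34.1×0.02 + 6.5×0.40 + 74.4×0.06 + 34.1×0.02 = 8.428; total area S = 149.1 m².
ᾱ = 0.0565, so room constant R = A/(1−ᾱ) = 8.933 m².
Lp = Lw + 10 log₁₀(4/R) = 109.3 -3.49 = 105.8 dB.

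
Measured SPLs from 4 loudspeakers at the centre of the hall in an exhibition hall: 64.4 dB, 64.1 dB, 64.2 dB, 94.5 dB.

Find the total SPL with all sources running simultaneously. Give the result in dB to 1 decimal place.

Σ 10^(Lᵢ/10) = 2.826e+09.
Combined level = 10 log₁₀(2.826e+09) = 94.5 dB.

94.5 dB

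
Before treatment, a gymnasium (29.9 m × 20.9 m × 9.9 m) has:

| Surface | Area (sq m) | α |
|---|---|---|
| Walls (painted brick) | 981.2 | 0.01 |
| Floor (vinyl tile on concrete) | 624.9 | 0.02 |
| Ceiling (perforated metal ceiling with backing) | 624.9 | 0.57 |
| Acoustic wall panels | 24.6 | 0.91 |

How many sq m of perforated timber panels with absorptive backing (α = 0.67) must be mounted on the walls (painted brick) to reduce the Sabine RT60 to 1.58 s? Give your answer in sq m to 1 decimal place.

Summing Sᵢαᵢ: 9.812 + 12.498 + 356.193 + 22.386 → A₁ = 400.889 sabins.
V = 6186.609 m³. Target absorption A₂ = 0.161 × 6186.609 / 1.58 = 630.408 sabins.
ΔA needed = 630.408 − 400.889 = 229.519 sabins.
Net gain per sq m: Δα = 0.67 − 0.01 = 0.66.
Panel area = 229.519 / 0.66 = 347.8 sq m.

347.8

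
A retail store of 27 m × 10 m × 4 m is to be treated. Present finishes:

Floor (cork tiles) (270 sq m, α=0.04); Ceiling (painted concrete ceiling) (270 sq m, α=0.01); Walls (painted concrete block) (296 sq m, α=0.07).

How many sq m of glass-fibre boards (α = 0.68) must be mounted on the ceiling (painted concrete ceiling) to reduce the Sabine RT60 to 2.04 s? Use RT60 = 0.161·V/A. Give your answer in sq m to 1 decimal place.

76.1

Total absorption A₁ = 270*0.04 + 270*0.01 + 296*0.07
  = 10.800 + 2.700 + 20.720 = 34.220 sq m sabins.
Required A₂ = 0.161·1080/2.04 = 85.235 sabins.
Absorption to add: 85.235 − 34.220 = 51.015 sabins.
Net gain per sq m: Δα = 0.68 − 0.01 = 0.67.
Area = ΔA/Δα = 51.015/0.67 = 76.1 sq m.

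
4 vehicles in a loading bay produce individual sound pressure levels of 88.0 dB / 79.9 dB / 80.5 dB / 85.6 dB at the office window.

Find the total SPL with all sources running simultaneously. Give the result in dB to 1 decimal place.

90.8 dB

Σ 10^(Lᵢ/10) = 1.204e+09.
L_total = 10·log₁₀(1.204e+09) = 90.8 dB.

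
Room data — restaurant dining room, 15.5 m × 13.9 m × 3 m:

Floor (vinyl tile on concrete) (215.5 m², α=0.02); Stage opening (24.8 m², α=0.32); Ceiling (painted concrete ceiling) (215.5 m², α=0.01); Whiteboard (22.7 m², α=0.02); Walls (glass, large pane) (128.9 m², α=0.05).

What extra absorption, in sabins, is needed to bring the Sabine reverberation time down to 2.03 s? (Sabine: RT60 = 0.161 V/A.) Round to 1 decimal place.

Total absorption A₁ = 215.5*0.02 + 24.8*0.32 + 215.5*0.01 + 22.7*0.02 + 128.9*0.05
  = 4.310 + 7.936 + 2.155 + 0.454 + 6.445 = 21.300 m² sabins.
Target A₂ = 0.161·646.35/2.03 = 51.262 sabins (V = 646.35 m³).
Shortfall: 51.262 − 21.300 = 30.0 sabins.

30.0 sabins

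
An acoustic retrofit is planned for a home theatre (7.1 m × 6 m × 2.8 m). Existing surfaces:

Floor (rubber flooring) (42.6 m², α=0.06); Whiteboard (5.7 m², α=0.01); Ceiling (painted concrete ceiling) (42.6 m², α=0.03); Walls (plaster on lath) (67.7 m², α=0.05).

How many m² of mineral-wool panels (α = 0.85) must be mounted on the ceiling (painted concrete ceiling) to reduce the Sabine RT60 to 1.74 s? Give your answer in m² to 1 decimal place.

4.6

A₁ = Σ Sᵢαᵢ = 42.6*0.06 + 5.7*0.01 + 42.6*0.03 + 67.7*0.05 = 7.276 sabins.
Required A₂ = 0.161·119.28/1.74 = 11.037 sabins.
Absorption to add: 11.037 − 7.276 = 3.761 sabins.
Net gain per m²: Δα = 0.85 − 0.03 = 0.82.
Area = ΔA/Δα = 3.761/0.82 = 4.6 m².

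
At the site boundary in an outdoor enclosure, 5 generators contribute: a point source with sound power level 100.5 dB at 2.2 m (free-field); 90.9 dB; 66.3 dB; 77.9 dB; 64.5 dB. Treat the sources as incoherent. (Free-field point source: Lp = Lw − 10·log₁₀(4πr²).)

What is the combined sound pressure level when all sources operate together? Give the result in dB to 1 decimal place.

Source at 2.2 m: Lp = 100.5 − 10·log₁₀(4π·2.2²) = 100.5 − 10·log₁₀(60.821) = 82.7 dB.
Σ 10^(Lᵢ/10) = 1.485e+09.
Combined level = 10 log₁₀(1.485e+09) = 91.7 dB.

91.7 dB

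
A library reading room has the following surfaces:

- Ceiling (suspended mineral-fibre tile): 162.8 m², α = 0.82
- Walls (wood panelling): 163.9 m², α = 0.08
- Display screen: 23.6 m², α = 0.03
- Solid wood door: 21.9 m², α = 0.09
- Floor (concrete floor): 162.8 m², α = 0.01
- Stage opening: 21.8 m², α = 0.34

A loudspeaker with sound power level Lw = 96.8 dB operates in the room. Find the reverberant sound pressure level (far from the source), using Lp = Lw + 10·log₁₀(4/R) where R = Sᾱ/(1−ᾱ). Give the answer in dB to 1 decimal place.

79.4 dB

Σ(Sᵢαᵢ) = 162.8·0.82 + 163.9·0.08 + 23.6·0.03 + 21.9·0.09 + 162.8·0.01 + 21.8·0.34 = 158.327; total area S = 556.8 m².
ᾱ = 158.327/556.8 = 0.2844; R = Sᾱ/(1−ᾱ) = 158.327/(1−0.2844) = 221.251 m².
Lp = Lw + 10 log₁₀(4/R) = 96.8 -17.43 = 79.4 dB.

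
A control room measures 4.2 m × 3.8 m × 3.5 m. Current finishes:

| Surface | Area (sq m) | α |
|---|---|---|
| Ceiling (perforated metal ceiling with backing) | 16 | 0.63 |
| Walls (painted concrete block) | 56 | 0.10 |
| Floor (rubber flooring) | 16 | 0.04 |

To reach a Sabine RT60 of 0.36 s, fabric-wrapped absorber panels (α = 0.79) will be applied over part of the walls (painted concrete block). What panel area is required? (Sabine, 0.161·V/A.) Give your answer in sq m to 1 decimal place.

12.6

A₁ = Σ Sᵢαᵢ = 16·0.63 + 56·0.10 + 16·0.04 = 16.320 sabins.
Required A₂ = 0.161·55.86/0.36 = 24.982 sabins.
Absorption to add: 24.982 − 16.320 = 8.662 sabins.
Net gain per sq m: Δα = 0.79 − 0.10 = 0.69.
Panel area = 8.662 / 0.69 = 12.6 sq m.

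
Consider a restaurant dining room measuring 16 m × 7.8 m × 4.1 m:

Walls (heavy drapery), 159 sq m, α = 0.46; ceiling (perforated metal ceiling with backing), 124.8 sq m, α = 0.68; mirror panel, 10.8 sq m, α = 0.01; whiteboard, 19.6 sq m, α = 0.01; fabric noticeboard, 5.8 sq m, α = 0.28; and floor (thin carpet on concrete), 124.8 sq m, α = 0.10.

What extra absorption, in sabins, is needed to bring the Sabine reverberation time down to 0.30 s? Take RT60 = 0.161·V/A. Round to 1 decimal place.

A₁ = Σ Sᵢαᵢ = 159*0.46 + 124.8*0.68 + 10.8*0.01 + 19.6*0.01 + 5.8*0.28 + 124.8*0.10 = 172.412 sabins.
Target A₂ = 0.161·511.68/0.30 = 274.602 sabins (V = 511.68 m³).
ΔA = A₂ − A₁ = 274.602 − 172.412 = 102.2 sabins.

102.2 sabins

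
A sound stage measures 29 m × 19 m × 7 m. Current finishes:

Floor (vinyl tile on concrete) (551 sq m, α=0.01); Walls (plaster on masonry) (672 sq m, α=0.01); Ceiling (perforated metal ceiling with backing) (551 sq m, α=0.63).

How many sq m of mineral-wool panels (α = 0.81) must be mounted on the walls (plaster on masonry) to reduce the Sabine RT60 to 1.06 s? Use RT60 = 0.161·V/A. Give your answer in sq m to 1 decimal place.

Total absorption A₁ = 551*0.01 + 672*0.01 + 551*0.63
  = 5.510 + 6.720 + 347.130 = 359.360 sq m sabins.
V = 3857 m³. Target absorption A₂ = 0.161 × 3857 / 1.06 = 585.827 sabins.
Absorption to add: 585.827 − 359.360 = 226.467 sabins.
Net gain per sq m: Δα = 0.81 − 0.01 = 0.80.
Area = ΔA/Δα = 226.467/0.80 = 283.1 sq m.

283.1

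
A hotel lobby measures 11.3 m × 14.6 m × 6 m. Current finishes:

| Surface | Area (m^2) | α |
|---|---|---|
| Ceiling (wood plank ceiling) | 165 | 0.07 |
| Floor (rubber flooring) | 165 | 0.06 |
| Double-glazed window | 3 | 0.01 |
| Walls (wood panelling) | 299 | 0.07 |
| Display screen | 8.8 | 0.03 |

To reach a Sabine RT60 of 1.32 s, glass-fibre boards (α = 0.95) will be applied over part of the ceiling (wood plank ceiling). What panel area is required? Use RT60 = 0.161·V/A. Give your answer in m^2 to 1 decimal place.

88.7

Equivalent absorption area: A₁ = 165×0.07 + 165×0.06 + 3×0.01 + 299×0.07 + 8.8×0.03 = 42.674 m^2.
V = 989.88 m³. Target absorption A₂ = 0.161 × 989.88 / 1.32 = 120.735 sabins.
Absorption to add: 120.735 − 42.674 = 78.061 sabins.
Each m^2 of panel replacing the ceiling (wood plank ceiling) adds (0.95 − 0.07) = 0.88 sabins.
Area = ΔA/Δα = 78.061/0.88 = 88.7 m^2.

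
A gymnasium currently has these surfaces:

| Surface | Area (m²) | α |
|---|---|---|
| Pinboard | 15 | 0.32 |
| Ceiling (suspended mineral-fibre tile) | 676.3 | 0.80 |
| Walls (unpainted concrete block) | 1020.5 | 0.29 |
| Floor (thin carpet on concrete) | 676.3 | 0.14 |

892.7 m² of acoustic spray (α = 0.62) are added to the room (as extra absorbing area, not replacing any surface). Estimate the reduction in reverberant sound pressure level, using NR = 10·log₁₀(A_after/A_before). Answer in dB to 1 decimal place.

A_before = Σ Sᵢαᵢ = 15×0.32 + 676.3×0.80 + 1020.5×0.29 + 676.3×0.14 = 936.467 sabins.
Treatment contributes 892.7·0.62 = 553.474 sabins.
A_after = 936.467 + 553.474 = 1489.941 sabins.
Reduction = 10 log₁₀(A_after/A_before) = 10 log₁₀(1.5910) = 2.0 dB.

2.0 dB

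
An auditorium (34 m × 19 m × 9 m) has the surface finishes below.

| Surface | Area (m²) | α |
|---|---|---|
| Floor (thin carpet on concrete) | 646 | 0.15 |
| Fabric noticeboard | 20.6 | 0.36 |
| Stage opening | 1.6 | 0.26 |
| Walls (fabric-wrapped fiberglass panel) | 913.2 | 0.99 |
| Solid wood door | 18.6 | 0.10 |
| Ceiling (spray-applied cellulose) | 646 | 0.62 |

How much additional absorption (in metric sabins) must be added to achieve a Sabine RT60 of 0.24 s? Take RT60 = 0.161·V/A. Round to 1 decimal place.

Total absorption A₁ = 646×0.15 + 20.6×0.36 + 1.6×0.26 + 913.2×0.99 + 18.6×0.10 + 646×0.62
  = 96.900 + 7.416 + 0.416 + 904.068 + 1.860 + 400.520 = 1411.180 m² sabins.
Target A₂ = 0.161·5814/0.24 = 3900.225 sabins (V = 5814 m³).
Shortfall: 3900.225 − 1411.180 = 2489.0 sabins.

2489.0 sabins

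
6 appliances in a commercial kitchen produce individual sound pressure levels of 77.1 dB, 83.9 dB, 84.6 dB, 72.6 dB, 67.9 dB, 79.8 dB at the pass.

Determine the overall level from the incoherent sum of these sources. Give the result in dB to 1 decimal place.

Sum in the linear (power) domain: Σ 10^(Lᵢ/10) = 10^(77.1/10) + 10^(83.9/10) + 10^(84.6/10) + 10^(72.6/10) + 10^(67.9/10) + 10^(79.8/10) = 7.05e+08.
Back to dB: 10·log₁₀ Σ = 88.5 dB.

88.5 dB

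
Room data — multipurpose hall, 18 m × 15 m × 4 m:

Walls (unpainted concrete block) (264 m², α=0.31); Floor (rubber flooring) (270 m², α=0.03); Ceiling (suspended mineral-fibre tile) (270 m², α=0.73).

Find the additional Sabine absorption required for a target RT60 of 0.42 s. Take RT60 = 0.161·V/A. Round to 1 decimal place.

Summing Sᵢαᵢ: 81.840 + 8.100 + 197.100 → A₁ = 287.040 sabins.
V = 1080 m³. Required absorption A₂ = 0.161 × 1080 / 0.42 = 414.000 sabins.
ΔA = A₂ − A₁ = 414.000 − 287.040 = 127.0 sabins.

127.0 sabins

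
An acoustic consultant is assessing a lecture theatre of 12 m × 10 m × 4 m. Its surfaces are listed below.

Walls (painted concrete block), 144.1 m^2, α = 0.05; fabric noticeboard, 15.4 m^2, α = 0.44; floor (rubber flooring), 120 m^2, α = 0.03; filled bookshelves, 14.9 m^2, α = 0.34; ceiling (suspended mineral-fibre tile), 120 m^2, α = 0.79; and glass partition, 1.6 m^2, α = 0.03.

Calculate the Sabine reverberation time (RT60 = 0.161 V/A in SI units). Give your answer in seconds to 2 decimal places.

0.66 s

A = Σ Sᵢαᵢ = 144.1×0.05 + 15.4×0.44 + 120×0.03 + 14.9×0.34 + 120×0.79 + 1.6×0.03 = 117.495 sabins.
V = 12·10·4 = 480 m³.
RT60 = 0.161 · V / A = 0.161 × 480 / 117.495 = 0.66 s.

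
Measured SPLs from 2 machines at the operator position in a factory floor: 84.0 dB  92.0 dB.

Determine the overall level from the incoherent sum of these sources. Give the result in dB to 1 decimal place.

92.6 dB

Σ 10^(Lᵢ/10) = 1.836e+09.
L_total = 10·log₁₀(1.836e+09) = 92.6 dB.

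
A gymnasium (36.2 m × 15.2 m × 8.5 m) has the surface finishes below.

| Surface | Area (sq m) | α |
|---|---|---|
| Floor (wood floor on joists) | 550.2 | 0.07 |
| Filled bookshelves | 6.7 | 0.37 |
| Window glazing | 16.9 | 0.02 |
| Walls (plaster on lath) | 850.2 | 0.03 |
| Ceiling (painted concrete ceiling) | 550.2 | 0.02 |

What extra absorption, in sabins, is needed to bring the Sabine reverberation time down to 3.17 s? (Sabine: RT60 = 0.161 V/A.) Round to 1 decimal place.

159.7 sabins

Total absorption A₁ = 550.2×0.07 + 6.7×0.37 + 16.9×0.02 + 850.2×0.03 + 550.2×0.02
  = 38.514 + 2.479 + 0.338 + 25.506 + 11.004 = 77.841 sq m sabins.
Target A₂ = 0.161·4677.04/3.17 = 237.541 sabins (V = 4677.04 m³).
Shortfall: 237.541 − 77.841 = 159.7 sabins.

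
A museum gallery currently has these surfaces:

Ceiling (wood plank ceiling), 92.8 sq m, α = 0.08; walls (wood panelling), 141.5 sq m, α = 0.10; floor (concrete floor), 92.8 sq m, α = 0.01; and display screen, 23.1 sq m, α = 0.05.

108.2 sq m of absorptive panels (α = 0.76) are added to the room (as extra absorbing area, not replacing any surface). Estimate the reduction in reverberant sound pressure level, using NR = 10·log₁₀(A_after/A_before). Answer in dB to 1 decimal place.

Equivalent absorption area: A_before = 92.8*0.08 + 141.5*0.10 + 92.8*0.01 + 23.1*0.05 = 23.657 sq m.
Treatment contributes 108.2·0.76 = 82.232 sabins.
A_after = 23.657 + 82.232 = 105.889 sabins.
NR = 10·log₁₀(105.889/23.657) = 6.5 dB.

6.5 dB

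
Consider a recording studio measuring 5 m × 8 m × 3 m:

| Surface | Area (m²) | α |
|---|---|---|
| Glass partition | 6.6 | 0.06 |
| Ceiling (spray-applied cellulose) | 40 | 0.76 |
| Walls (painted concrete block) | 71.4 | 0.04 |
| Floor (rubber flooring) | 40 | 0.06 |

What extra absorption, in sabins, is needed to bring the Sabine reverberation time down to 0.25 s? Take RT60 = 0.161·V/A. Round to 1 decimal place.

Equivalent absorption area: A₁ = 6.6·0.06 + 40·0.76 + 71.4·0.04 + 40·0.06 = 36.052 m².
V = 120 m³. Required absorption A₂ = 0.161 × 120 / 0.25 = 77.280 sabins.
Shortfall: 77.280 − 36.052 = 41.2 sabins.

41.2 sabins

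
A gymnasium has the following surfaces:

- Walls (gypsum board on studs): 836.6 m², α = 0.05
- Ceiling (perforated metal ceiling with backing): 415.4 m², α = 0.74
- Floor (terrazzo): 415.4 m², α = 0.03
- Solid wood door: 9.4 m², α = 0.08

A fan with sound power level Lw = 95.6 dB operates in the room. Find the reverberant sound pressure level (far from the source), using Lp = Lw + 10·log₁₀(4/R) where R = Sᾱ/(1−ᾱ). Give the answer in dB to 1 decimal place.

A = 362.440 sabins; S = 1676.8 m².
ᾱ = 362.440/1676.8 = 0.2161; R = Sᾱ/(1−ᾱ) = 362.440/(1−0.2161) = 462.355 m².
Lp = Lw + 10 log₁₀(4/R) = 95.6 -20.63 = 75.0 dB.

75.0 dB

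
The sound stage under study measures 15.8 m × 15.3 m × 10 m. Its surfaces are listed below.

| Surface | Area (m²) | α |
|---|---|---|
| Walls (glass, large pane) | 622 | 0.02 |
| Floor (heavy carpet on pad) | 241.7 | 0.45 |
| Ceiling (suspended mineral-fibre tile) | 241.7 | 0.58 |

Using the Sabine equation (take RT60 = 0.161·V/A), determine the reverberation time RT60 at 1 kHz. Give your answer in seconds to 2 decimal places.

A = Σ Sᵢαᵢ = 622·0.02 + 241.7·0.45 + 241.7·0.58 = 261.391 sabins.
V = 15.8·15.3·10 = 2417.4 m³.
Sabine: RT60 = 0.161 × 2417.4 / 261.391 = 1.49 s.

1.49 s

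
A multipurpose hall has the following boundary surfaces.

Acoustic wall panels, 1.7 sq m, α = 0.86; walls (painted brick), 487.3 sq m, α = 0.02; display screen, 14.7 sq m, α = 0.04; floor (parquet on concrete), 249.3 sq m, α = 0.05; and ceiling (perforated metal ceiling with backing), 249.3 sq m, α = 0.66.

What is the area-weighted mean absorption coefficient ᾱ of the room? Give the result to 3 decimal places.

Total surface area S = 1002.3 sq m.
Weighted sum Σ Sα = 188.799.
ᾱ = 188.799 / 1002.3 = 0.188.

0.188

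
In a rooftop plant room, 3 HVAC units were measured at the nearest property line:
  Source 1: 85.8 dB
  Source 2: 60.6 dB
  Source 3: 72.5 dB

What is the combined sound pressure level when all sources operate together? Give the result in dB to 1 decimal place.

86.0 dB

Converting to relative power and adding: 10^(85.8/10) + 10^(60.6/10) + 10^(72.5/10) = 3.991e+08.
Back to dB: 10·log₁₀ Σ = 86.0 dB.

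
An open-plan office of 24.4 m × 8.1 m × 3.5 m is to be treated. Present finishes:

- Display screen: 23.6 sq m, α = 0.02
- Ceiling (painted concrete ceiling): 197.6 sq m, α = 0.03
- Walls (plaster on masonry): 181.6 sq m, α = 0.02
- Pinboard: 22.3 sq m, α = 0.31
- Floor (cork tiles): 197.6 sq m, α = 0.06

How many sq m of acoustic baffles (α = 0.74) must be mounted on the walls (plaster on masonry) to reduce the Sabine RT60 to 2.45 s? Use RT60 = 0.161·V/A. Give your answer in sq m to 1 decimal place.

Summing Sᵢαᵢ: 0.472 + 5.928 + 3.632 + 6.913 + 11.856 → A₁ = 28.801 sabins.
V = 691.74 m³. Target absorption A₂ = 0.161 × 691.74 / 2.45 = 45.457 sabins.
ΔA needed = 45.457 − 28.801 = 16.656 sabins.
Each sq m of panel replacing the walls (plaster on masonry) adds (0.74 − 0.02) = 0.72 sabins.
Panel area = 16.656 / 0.72 = 23.1 sq m.

23.1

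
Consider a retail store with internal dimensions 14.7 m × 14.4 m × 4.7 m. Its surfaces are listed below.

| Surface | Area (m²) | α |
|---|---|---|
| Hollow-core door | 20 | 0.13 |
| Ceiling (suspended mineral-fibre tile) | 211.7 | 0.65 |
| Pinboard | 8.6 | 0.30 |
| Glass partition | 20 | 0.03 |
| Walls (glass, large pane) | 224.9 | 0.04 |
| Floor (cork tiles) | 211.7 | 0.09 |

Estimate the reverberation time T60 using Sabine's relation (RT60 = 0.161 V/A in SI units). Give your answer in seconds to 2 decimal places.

A = Σ Sᵢαᵢ = 20*0.13 + 211.7*0.65 + 8.6*0.30 + 20*0.03 + 224.9*0.04 + 211.7*0.09 = 171.434 sabins.
Volume V = 14.7 × 14.4 × 4.7 = 994.896 m³.
Sabine: RT60 = 0.161 × 994.896 / 171.434 = 0.93 s.

0.93 s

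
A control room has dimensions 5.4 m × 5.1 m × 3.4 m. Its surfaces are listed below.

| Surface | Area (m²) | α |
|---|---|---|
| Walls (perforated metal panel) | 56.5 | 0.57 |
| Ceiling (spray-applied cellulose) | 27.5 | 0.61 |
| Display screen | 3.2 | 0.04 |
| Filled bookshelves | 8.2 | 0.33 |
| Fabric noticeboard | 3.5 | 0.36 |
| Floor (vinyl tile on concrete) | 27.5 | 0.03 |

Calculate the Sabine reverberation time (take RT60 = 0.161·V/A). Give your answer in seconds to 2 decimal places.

Total absorption A = 56.5×0.57 + 27.5×0.61 + 3.2×0.04 + 8.2×0.33 + 3.5×0.36 + 27.5×0.03
  = 32.205 + 16.775 + 0.128 + 2.706 + 1.260 + 0.825 = 53.899 m² sabins.
Room volume: 93.636 m³.
Sabine: RT60 = 0.161 × 93.636 / 53.899 = 0.28 s.

0.28 seconds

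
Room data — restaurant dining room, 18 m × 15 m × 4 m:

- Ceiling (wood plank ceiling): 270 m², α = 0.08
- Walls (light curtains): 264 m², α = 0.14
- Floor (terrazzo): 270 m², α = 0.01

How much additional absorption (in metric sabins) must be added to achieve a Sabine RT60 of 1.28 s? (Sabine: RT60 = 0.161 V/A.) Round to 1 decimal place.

Summing Sᵢαᵢ: 21.600 + 36.960 + 2.700 → A₁ = 61.260 sabins.
Target A₂ = 0.161·1080/1.28 = 135.844 sabins (V = 1080 m³).
Shortfall: 135.844 − 61.260 = 74.6 sabins.

74.6 sabins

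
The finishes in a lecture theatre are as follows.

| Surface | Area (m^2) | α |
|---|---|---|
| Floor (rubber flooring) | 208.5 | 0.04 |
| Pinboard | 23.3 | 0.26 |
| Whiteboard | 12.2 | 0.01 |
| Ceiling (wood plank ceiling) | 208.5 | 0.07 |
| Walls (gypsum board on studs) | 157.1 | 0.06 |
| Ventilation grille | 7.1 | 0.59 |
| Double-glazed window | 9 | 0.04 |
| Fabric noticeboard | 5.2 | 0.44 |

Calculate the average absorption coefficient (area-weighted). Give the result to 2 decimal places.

S = Σ Sᵢ = 208.5 + 23.3 + 12.2 + 208.5 + 157.1 + 7.1 + 9 + 5.2 = 630.9 m^2.
Weighted sum Σ Sα = 45.378.
ᾱ = A/S = 0.07.

0.07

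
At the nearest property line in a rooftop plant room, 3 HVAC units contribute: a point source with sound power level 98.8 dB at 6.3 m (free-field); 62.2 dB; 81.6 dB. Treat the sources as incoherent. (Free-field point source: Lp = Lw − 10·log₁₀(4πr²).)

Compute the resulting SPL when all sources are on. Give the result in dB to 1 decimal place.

82.1 dB

Source at 6.3 m: Lp = 98.8 − 10·log₁₀(4π·6.3²) = 98.8 − 10·log₁₀(498.759) = 71.8 dB.
Converting to relative power and adding: 10^(71.8/10) + 10^(62.2/10) + 10^(81.6/10) = 1.613e+08.
Combined level = 10 log₁₀(1.613e+08) = 82.1 dB.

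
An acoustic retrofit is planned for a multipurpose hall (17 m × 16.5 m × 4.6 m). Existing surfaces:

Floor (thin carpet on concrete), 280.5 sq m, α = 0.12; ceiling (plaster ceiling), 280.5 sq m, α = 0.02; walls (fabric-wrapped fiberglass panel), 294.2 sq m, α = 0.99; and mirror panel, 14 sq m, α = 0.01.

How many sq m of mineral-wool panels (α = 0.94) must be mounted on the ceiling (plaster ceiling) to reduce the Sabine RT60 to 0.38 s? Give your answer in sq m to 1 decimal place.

A₁ = Σ Sᵢαᵢ = 280.5*0.12 + 280.5*0.02 + 294.2*0.99 + 14*0.01 = 330.668 sabins.
V = 1290.3 m³. Target absorption A₂ = 0.161 × 1290.3 / 0.38 = 546.680 sabins.
ΔA needed = 546.680 − 330.668 = 216.012 sabins.
Each sq m of panel replacing the ceiling (plaster ceiling) adds (0.94 − 0.02) = 0.92 sabins.
Area = ΔA/Δα = 216.012/0.92 = 234.8 sq m.

234.8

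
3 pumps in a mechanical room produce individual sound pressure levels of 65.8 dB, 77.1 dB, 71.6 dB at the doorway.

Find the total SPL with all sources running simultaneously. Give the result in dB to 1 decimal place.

Σ 10^(Lᵢ/10) = 6.954e+07.
Back to dB: 10·log₁₀ Σ = 78.4 dB.

78.4 dB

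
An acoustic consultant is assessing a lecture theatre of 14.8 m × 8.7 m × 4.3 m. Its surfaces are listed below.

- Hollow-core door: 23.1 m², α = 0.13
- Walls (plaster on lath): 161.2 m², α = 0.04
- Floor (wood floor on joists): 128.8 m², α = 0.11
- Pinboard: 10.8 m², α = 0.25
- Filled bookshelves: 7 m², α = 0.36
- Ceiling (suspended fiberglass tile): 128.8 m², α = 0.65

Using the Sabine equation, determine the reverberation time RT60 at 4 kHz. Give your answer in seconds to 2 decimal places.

0.79 s

Total absorption A = 23.1*0.13 + 161.2*0.04 + 128.8*0.11 + 10.8*0.25 + 7*0.36 + 128.8*0.65
  = 3.003 + 6.448 + 14.168 + 2.700 + 2.520 + 83.720 = 112.559 m² sabins.
V = 14.8·8.7·4.3 = 553.668 m³.
Sabine: RT60 = 0.161 × 553.668 / 112.559 = 0.79 s.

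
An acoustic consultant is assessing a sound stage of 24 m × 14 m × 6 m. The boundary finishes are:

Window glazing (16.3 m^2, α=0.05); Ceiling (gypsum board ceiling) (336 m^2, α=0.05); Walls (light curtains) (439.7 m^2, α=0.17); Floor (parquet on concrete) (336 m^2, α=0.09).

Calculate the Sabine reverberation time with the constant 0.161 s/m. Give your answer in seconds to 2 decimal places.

2.65 s

A = Σ Sᵢαᵢ = 16.3×0.05 + 336×0.05 + 439.7×0.17 + 336×0.09 = 122.604 sabins.
Room volume: 2016 m³.
Sabine: RT60 = 0.161 × 2016 / 122.604 = 2.65 s.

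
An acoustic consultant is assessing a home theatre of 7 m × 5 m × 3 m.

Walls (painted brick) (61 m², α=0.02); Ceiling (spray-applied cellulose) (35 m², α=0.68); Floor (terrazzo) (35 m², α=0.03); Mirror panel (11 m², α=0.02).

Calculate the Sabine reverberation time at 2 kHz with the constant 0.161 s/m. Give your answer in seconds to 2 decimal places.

A = Σ Sᵢαᵢ = 61×0.02 + 35×0.68 + 35×0.03 + 11×0.02 = 26.290 sabins.
Volume V = 7 × 5 × 3 = 105 m³.
Sabine: RT60 = 0.161 × 105 / 26.290 = 0.64 s.

0.64 seconds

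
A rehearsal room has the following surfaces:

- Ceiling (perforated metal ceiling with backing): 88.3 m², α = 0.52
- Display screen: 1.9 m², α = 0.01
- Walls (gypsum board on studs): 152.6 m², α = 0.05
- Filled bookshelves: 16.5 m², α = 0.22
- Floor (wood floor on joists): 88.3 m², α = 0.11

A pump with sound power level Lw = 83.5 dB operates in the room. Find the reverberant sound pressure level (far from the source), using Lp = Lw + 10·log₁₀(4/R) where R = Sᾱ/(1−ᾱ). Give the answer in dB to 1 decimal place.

70.3 dB

A = 66.908 sabins; S = 347.6 m².
ᾱ = 0.1925, so room constant R = A/(1−ᾱ) = 82.858 m².
Lp = Lw + 10 log₁₀(4/R) = 83.5 -13.16 = 70.3 dB.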